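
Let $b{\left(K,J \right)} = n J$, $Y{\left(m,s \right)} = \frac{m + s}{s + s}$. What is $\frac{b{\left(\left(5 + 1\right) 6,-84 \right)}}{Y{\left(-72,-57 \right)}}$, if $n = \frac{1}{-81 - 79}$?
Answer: $\frac{399}{860} \approx 0.46395$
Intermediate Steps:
$Y{\left(m,s \right)} = \frac{m + s}{2 s}$
$n = - \frac{1}{160}$ ($n = \frac{1}{-160} = - \frac{1}{160} \approx -0.00625$)
$b{\left(K,J \right)} = - \frac{J}{160}$
$\frac{b{\left(\left(5 + 1\right) 6,-84 \right)}}{Y{\left(-72,-57 \right)}} = \frac{\left(- \frac{1}{160}\right) \left(-84\right)}{\frac{1}{2} \frac{1}{-57} \left(-72 - 57\right)} = \frac{21}{40 \cdot \frac{1}{2} \left(- \frac{1}{57}\right) \left(-129\right)} = \frac{21}{40 \cdot \frac{43}{38}} = \frac{21}{40} \cdot \frac{38}{43} = \frac{399}{860}$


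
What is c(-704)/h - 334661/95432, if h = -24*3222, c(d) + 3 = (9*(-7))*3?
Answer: -538757143/153740952 ≈ -3.5043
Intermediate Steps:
c(d) = -192 (c(d) = -3 + (9*(-7))*3 = -3 - 63*3 = -3 - 189 = -192)
h = -77328
c(-704)/h - 334661/95432 = -192/(-77328) - 334661/95432 = -192*(-1/77328) - 334661*1/95432 = 4/1611 - 334661/95432 = -538757143/153740952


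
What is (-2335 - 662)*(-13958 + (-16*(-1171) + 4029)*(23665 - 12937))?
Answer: -731894259114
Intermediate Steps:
(-2335 - 662)*(-13958 + (-16*(-1171) + 4029)*(23665 - 12937)) = -2997*(-13958 + (18736 + 4029)*10728) = -2997*(-13958 + 22765*10728) = -2997*(-13958 + 244222920) = -2997*244208962 = -731894259114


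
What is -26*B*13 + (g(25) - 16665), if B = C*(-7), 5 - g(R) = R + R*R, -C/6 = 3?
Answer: -59898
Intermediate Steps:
C = -18 (C = -6*3 = -18)
g(R) = 5 - R - R² (g(R) = 5 - (R + R*R) = 5 - (R + R²) = 5 + (-R - R²) = 5 - R - R²)
B = 126 (B = -18*(-7) = 126)
-26*B*13 + (g(25) - 16665) = -26*126*13 + ((5 - 1*25 - 1*25²) - 16665) = -3276*13 + ((5 - 25 - 1*625) - 16665) = -42588 + ((5 - 25 - 625) - 16665) = -42588 + (-645 - 16665) = -42588 - 17310 = -59898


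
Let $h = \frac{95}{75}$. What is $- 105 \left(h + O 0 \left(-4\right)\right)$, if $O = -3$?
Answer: $-133$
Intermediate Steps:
$h = \frac{19}{15}$ ($h = 95 \cdot \frac{1}{75} = \frac{19}{15} \approx 1.2667$)
$- 105 \left(h + O 0 \left(-4\right)\right) = - 105 \left(\frac{19}{15} + \left(-3\right) 0 \left(-4\right)\right) = - 105 \left(\frac{19}{15} + 0 \left(-4\right)\right) = - 105 \left(\frac{19}{15} + 0\right) = \left(-105\right) \frac{19}{15} = -133$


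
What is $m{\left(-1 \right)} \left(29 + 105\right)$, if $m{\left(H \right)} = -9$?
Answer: $-1206$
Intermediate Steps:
$m{\left(-1 \right)} \left(29 + 105\right) = - 9 \left(29 + 105\right) = \left(-9\right) 134 = -1206$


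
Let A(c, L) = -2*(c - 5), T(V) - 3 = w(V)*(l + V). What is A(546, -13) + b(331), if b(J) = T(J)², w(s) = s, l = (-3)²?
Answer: 12665925767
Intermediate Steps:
l = 9
T(V) = 3 + V*(9 + V)
A(c, L) = 10 - 2*c (A(c, L) = -2*(-5 + c) = 10 - 2*c)
b(J) = (3 + J² + 9*J)²
A(546, -13) + b(331) = (10 - 2*546) + (3 + 331² + 9*331)² = (10 - 1092) + (3 + 109561 + 2979)² = -1082 + 112543² = -1082 + 12665926849 = 12665925767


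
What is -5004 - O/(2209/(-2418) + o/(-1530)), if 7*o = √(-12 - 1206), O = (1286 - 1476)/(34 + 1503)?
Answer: 36*(-86098129*√1218 + 842431015370*I)/(1537*(-3943065*I + 403*√1218)) ≈ -5004.1 + 0.00048265*I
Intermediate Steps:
O = -190/1537 ≈ -0.12362
o = I*√1218/7 (o = √(-12 - 1206)/7 = √(-1218)/7 = (I*√1218)/7 = I*√1218/7 ≈ 4.9857*I)
-5004 - O/(2209/(-2418) + o/(-1530)) = -5004 - (-190)/(1537*(2209/(-2418) + (I*√1218/7)/(-1530))) = -5004 - (-190)/(1537*(2209*(-1/2418) + (I*√1218/7)*(-1/1530))) = -5004 - (-190)/(1537*(-2209/2418 - I*√1218/10710)) = -5004 + 190/(1537*(-2209/2418 - I*√1218/10710))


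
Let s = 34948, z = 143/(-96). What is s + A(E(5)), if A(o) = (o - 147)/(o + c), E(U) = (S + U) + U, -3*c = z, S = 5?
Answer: 155934908/4463 ≈ 34940.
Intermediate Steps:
z = -143/96 (z = 143*(-1/96) = -143/96 ≈ -1.4896)
c = 143/288 (c = -⅓*(-143/96) = 143/288 ≈ 0.49653)
E(U) = 5 + 2*U (E(U) = (5 + U) + U = 5 + 2*U)
A(o) = (-147 + o)/(143/288 + o) (A(o) = (o - 147)/(o + 143/288) = (-147 + o)/(143/288 + o))
s + A(E(5)) = 34948 + 288*(-147 + (5 + 2*5))/(143 + 288*(5 + 2*5)) = 34948 + 288*(-147 + (5 + 10))/(143 + 288*(5 + 10)) = 34948 + 288*(-147 + 15)/(143 + 288*15) = 34948 + 288*(-132)/(143 + 4320) = 34948 + 288*(-132)/4463 = 34948 + 288*(1/4463)*(-132) = 34948 - 38016/4463 = 155934908/4463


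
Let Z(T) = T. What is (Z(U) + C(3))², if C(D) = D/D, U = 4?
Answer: 25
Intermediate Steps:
C(D) = 1
(Z(U) + C(3))² = (4 + 1)² = 5² = 25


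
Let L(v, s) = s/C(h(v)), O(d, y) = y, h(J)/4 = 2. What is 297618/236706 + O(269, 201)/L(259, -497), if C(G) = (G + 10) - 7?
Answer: -62573470/19607147 ≈ -3.1914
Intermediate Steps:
h(J) = 8 (h(J) = 4*2 = 8)
C(G) = 3 + G (C(G) = (10 + G) - 7 = 3 + G)
L(v, s) = s/11 (L(v, s) = s/(3 + 8) = s/11)
297618/236706 + O(269, 201)/L(259, -497) = 297618/236706 + 201/(((1/11)*(-497))) = 297618*(1/236706) + 201/(-497/11) = 49603/39451 + 201*(-11/497) = 49603/39451 - 2211/497 = -62573470/19607147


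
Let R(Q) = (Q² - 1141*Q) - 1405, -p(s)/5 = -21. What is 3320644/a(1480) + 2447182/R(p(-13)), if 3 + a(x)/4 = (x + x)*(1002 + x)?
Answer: -17887282311709/809498012645 ≈ -22.097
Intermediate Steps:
p(s) = 105 (p(s) = -5*(-21) = 105)
R(Q) = -1405 + Q² - 1141*Q
a(x) = -12 + 8*x*(1002 + x) (a(x) = -12 + 4*((x + x)*(1002 + x)) = -12 + 4*((2*x)*(1002 + x)) = -12 + 4*(2*x*(1002 + x)) = -12 + 8*x*(1002 + x))
3320644/a(1480) + 2447182/R(p(-13)) = 3320644/(-12 + 8*1480² + 8016*1480) + 2447182/(-1405 + 105² - 1141*105) = 3320644/(-12 + 8*2190400 + 11863680) + 2447182/(-1405 + 11025 - 119805) = 3320644/(-12 + 17523200 + 11863680) + 2447182/(-110185) = 3320644/29386868 + 2447182*(-1/110185) = 3320644*(1/29386868) - 2447182/110185 = 830161/7346717 - 2447182/110185 = -17887282311709/809498012645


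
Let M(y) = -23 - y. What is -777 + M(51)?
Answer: -851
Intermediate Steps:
-777 + M(51) = -777 + (-23 - 1*51) = -777 + (-23 - 51) = -777 - 74 = -851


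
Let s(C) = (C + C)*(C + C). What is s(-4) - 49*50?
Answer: -2386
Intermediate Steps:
s(C) = 4*C² (s(C) = (2*C)*(2*C) = 4*C²)
s(-4) - 49*50 = 4*(-4)² - 49*50 = 4*16 - 2450 = 64 - 2450 = -2386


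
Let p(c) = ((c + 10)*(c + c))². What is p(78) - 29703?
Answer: 188428281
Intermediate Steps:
p(c) = 4*c²*(10 + c)² (p(c) = ((10 + c)*(2*c))² = (2*c*(10 + c))² = 4*c²*(10 + c)²)
p(78) - 29703 = 4*78²*(10 + 78)² - 29703 = 4*6084*88² - 29703 = 4*6084*7744 - 29703 = 188457984 - 29703 = 188428281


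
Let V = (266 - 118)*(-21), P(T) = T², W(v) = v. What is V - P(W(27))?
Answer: -3837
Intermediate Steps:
V = -3108 (V = 148*(-21) = -3108)
V - P(W(27)) = -3108 - 1*27² = -3108 - 1*729 = -3108 - 729 = -3837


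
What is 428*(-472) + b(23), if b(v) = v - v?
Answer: -202016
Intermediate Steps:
b(v) = 0
428*(-472) + b(23) = 428*(-472) + 0 = -202016 + 0 = -202016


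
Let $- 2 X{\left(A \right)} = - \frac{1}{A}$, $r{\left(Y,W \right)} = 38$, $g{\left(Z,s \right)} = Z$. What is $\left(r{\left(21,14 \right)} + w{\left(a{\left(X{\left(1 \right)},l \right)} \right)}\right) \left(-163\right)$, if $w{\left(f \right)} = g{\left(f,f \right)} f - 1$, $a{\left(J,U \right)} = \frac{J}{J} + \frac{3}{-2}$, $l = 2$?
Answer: $- \frac{24287}{4} \approx -6071.8$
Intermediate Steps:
$X{\left(A \right)} = \frac{1}{2 A}$ ($X{\left(A \right)} = - \frac{\left(-1\right) \frac{1}{A}}{2} = \frac{1}{2 A}$)
$a{\left(J,U \right)} = - \frac{1}{2}$ ($a{\left(J,U \right)} = 1 + 3 \left(- \frac{1}{2}\right) = 1 - \frac{3}{2} = - \frac{1}{2}$)
$w{\left(f \right)} = -1 + f^{2}$ ($w{\left(f \right)} = f f - 1 = f^{2} - 1 = -1 + f^{2}$)
$\left(r{\left(21,14 \right)} + w{\left(a{\left(X{\left(1 \right)},l \right)} \right)}\right) \left(-163\right) = \left(38 - \left(1 - \left(- \frac{1}{2}\right)^{2}\right)\right) \left(-163\right) = \left(38 + \left(-1 + \frac{1}{4}\right)\right) \left(-163\right) = \left(38 - \frac{3}{4}\right) \left(-163\right) = \frac{149}{4} \left(-163\right) = - \frac{24287}{4}$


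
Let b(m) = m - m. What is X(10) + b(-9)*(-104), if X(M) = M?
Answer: 10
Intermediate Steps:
b(m) = 0
X(10) + b(-9)*(-104) = 10 + 0*(-104) = 10 + 0 = 10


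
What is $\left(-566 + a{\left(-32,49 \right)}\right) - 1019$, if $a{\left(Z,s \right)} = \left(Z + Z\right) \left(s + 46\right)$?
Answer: $-7665$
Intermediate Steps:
$a{\left(Z,s \right)} = 2 Z \left(46 + s\right)$
$\left(-566 + a{\left(-32,49 \right)}\right) - 1019 = \left(-566 + 2 \left(-32\right) \left(46 + 49\right)\right) - 1019 = \left(-566 + 2 \left(-32\right) 95\right) - 1019 = \left(-566 - 6080\right) - 1019 = -6646 - 1019 = -7665$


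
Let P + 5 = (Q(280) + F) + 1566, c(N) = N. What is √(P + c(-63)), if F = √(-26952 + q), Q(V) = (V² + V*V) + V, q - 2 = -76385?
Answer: √(158578 + 83*I*√15) ≈ 398.22 + 0.404*I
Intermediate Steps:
q = -76383 (q = 2 - 76385 = -76383)
Q(V) = V + 2*V² (Q(V) = (V² + V²) + V = 2*V² + V = V + 2*V²)
F = 83*I*√15 (F = √(-26952 - 76383) = √(-103335) = 83*I*√15 ≈ 321.46*I)
P = 158641 + 83*I*√15 (P = -5 + ((280*(1 + 2*280) + 83*I*√15) + 1566) = -5 + ((280*(1 + 560) + 83*I*√15) + 1566) = -5 + ((280*561 + 83*I*√15) + 1566) = -5 + ((157080 + 83*I*√15) + 1566) = -5 + (158646 + 83*I*√15) = 158641 + 83*I*√15 ≈ 1.5864e+5 + 321.46*I)
√(P + c(-63)) = √((158641 + 83*I*√15) - 63) = √(158578 + 83*I*√15)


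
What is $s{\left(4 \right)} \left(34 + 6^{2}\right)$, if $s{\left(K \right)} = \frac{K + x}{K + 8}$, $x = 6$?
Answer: $\frac{175}{3} \approx 58.333$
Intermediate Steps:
$s{\left(K \right)} = \frac{6 + K}{8 + K}$ ($s{\left(K \right)} = \frac{K + 6}{K + 8} = \frac{6 + K}{8 + K}$)
$s{\left(4 \right)} \left(34 + 6^{2}\right) = \frac{6 + 4}{8 + 4} \left(34 + 6^{2}\right) = \frac{1}{12} \cdot 10 \left(34 + 36\right) = \frac{1}{12} \cdot 10 \cdot 70 = \frac{5}{6} \cdot 70 = \frac{175}{3}$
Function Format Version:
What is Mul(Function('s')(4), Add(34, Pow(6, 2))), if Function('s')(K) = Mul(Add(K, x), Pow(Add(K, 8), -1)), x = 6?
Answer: Rational(175, 3) ≈ 58.333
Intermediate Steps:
Function('s')(K) = Mul(Pow(Add(8, K), -1), Add(6, K)) (Function('s')(K) = Mul(Add(K, 6), Pow(Add(K, 8), -1)) = Mul(Add(6, K), Pow(Add(8, K), -1)) = Mul(Pow(Add(8, K), -1), Add(6, K)))
Mul(Function('s')(4), Add(34, Pow(6, 2))) = Mul(Mul(Pow(Add(8, 4), -1), Add(6, 4)), Add(34, Pow(6, 2))) = Mul(Mul(Pow(12, -1), 10), Add(34, 36)) = Mul(Mul(Rational(1, 12), 10), 70) = Mul(Rational(5, 6), 70) = Rational(175, 3)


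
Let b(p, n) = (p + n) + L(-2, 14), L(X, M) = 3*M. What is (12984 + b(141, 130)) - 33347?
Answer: -20050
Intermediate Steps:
b(p, n) = 42 + n + p (b(p, n) = (p + n) + 3*14 = (n + p) + 42 = 42 + n + p)
(12984 + b(141, 130)) - 33347 = (12984 + (42 + 130 + 141)) - 33347 = (12984 + 313) - 33347 = 13297 - 33347 = -20050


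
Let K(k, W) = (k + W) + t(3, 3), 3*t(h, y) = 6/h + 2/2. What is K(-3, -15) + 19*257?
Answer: 4866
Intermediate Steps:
t(h, y) = ⅓ + 2/h (t(h, y) = (6/h + 2/2)/3 = (6/h + 2*(½))/3 = (6/h + 1)/3 = (1 + 6/h)/3 = ⅓ + 2/h)
K(k, W) = 1 + W + k (K(k, W) = (k + W) + (⅓)*(6 + 3)/3 = (W + k) + (⅓)*(⅓)*9 = (W + k) + 1 = 1 + W + k)
K(-3, -15) + 19*257 = (1 - 15 - 3) + 19*257 = -17 + 4883 = 4866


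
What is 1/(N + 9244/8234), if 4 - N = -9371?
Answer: 4117/38601497 ≈ 0.00010665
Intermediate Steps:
N = 9375 (N = 4 - 1*(-9371) = 4 + 9371 = 9375)
1/(N + 9244/8234) = 1/(9375 + 9244/8234) = 1/(9375 + 9244*(1/8234)) = 1/(9375 + 4622/4117) = 1/(38601497/4117) = 4117/38601497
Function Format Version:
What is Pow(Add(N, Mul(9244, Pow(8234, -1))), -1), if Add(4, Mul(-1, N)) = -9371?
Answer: Rational(4117, 38601497) ≈ 0.00010665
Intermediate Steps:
N = 9375 (N = Add(4, Mul(-1, -9371)) = Add(4, 9371) = 9375)
Pow(Add(N, Mul(9244, Pow(8234, -1))), -1) = Pow(Add(9375, Mul(9244, Pow(8234, -1))), -1) = Pow(Add(9375, Mul(9244, Rational(1, 8234))), -1) = Pow(Add(9375, Rational(4622, 4117)), -1) = Pow(Rational(38601497, 4117), -1) = Rational(4117, 38601497)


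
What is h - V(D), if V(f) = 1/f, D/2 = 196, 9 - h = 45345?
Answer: -17771713/392 ≈ -45336.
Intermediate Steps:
h = -45336 (h = 9 - 1*45345 = 9 - 45345 = -45336)
D = 392 (D = 2*196 = 392)
h - V(D) = -45336 - 1/392 = -17771713/392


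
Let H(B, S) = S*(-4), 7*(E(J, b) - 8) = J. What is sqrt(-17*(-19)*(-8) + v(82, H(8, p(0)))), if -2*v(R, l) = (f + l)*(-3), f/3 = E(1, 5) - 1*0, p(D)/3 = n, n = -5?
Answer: I*sqrt(481642)/14 ≈ 49.572*I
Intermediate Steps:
E(J, b) = 8 + J/7
p(D) = -15 (p(D) = 3*(-5) = -15)
H(B, S) = -4*S
f = 171/7 (f = 3*((8 + (1/7)*1) - 1*0) = 3*((8 + 1/7) + 0) = 3*(57/7 + 0) = 3*(57/7) = 171/7 ≈ 24.429)
v(R, l) = 513/14 + 3*l/2 (v(R, l) = -(171/7 + l)*(-3)/2 = -(-513/7 - 3*l)/2 = 513/14 + 3*l/2)
sqrt(-17*(-19)*(-8) + v(82, H(8, p(0)))) = sqrt(-17*(-19)*(-8) + (513/14 + 3*(-4*(-15))/2)) = sqrt(323*(-8) + (513/14 + (3/2)*60)) = sqrt(-2584 + (513/14 + 90)) = sqrt(-2584 + 1773/14) = sqrt(-34403/14) = I*sqrt(481642)/14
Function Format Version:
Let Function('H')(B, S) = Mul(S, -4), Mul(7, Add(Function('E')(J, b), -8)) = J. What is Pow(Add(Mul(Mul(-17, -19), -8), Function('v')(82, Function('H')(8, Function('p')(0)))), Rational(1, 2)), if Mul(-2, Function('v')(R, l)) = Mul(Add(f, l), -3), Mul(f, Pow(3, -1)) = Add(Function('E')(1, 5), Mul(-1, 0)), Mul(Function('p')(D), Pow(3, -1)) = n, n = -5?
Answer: Mul(Rational(1, 14), I, Pow(481642, Rational(1, 2))) ≈ Mul(49.572, I)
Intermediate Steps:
Function('E')(J, b) = Add(8, Mul(Rational(1, 7), J))
Function('p')(D) = -15 (Function('p')(D) = Mul(3, -5) = -15)
Function('H')(B, S) = Mul(-4, S)
f = Rational(171, 7) (f = Mul(3, Add(Add(8, Mul(Rational(1, 7), 1)), Mul(-1, 0))) = Mul(3, Add(Add(8, Rational(1, 7)), 0)) = Mul(3, Add(Rational(57, 7), 0)) = Mul(3, Rational(57, 7)) = Rational(171, 7) ≈ 24.429)
Function('v')(R, l) = Add(Rational(513, 14), Mul(Rational(3, 2), l)) (Function('v')(R, l) = Mul(Rational(-1, 2), Mul(Add(Rational(171, 7), l), -3)) = Mul(Rational(-1, 2), Add(Rational(-513, 7), Mul(-3, l))) = Add(Rational(513, 14), Mul(Rational(3, 2), l)))
Pow(Add(Mul(Mul(-17, -19), -8), Function('v')(82, Function('H')(8, Function('p')(0)))), Rational(1, 2)) = Pow(Add(Mul(Mul(-17, -19), -8), Add(Rational(513, 14), Mul(Rational(3, 2), Mul(-4, -15)))), Rational(1, 2)) = Pow(Add(Mul(323, -8), Add(Rational(513, 14), Mul(Rational(3, 2), 60))), Rational(1, 2)) = Pow(Add(-2584, Add(Rational(513, 14), 90)), Rational(1, 2)) = Pow(Add(-2584, Rational(1773, 14)), Rational(1, 2)) = Pow(Rational(-34403, 14), Rational(1, 2)) = Mul(Rational(1, 14), I, Pow(481642, Rational(1, 2)))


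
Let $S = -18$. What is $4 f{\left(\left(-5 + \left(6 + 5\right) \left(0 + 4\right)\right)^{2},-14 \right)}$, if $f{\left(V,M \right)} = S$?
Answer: $-72$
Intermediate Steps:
$f{\left(V,M \right)} = -18$
$4 f{\left(\left(-5 + \left(6 + 5\right) \left(0 + 4\right)\right)^{2},-14 \right)} = 4 \left(-18\right) = -72$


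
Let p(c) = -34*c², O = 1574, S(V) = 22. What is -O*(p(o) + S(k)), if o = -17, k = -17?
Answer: 15431496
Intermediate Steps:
-O*(p(o) + S(k)) = -1574*(-34*(-17)² + 22) = -1574*(-34*289 + 22) = -1574*(-9826 + 22) = -1574*(-9804) = -1*(-15431496) = 15431496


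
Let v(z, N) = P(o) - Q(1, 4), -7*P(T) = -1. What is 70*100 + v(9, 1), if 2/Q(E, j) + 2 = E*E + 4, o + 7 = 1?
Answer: 146989/21 ≈ 6999.5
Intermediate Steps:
o = -6 (o = -7 + 1 = -6)
Q(E, j) = 2/(2 + E**2) (Q(E, j) = 2/(-2 + (E*E + 4)) = 2/(-2 + (E**2 + 4)) = 2/(-2 + (4 + E**2)) = 2/(2 + E**2))
P(T) = 1/7 (P(T) = -1/7*(-1) = 1/7)
v(z, N) = -11/21 (v(z, N) = 1/7 - 2/(2 + 1**2) = 1/7 - 2/(2 + 1) = 1/7 - 2/3 = -11/21)
70*100 + v(9, 1) = 70*100 - 11/21 = 7000 - 11/21 = 146989/21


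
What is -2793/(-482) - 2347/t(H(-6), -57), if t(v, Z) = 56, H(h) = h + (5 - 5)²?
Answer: -487423/13496 ≈ -36.116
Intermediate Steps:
H(h) = h (H(h) = h + 0² = h + 0 = h)
-2793/(-482) - 2347/t(H(-6), -57) = -2793/(-482) - 2347/56 = -2793*(-1/482) - 2347*1/56 = 2793/482 - 2347/56 = -487423/13496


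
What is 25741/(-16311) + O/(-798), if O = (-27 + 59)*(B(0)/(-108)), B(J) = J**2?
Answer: -25741/16311 ≈ -1.5781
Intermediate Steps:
O = 0 (O = (-27 + 59)*(0**2/(-108)) = 32*(0*(-1/108)) = 32*0 = 0)
25741/(-16311) + O/(-798) = 25741/(-16311) + 0/(-798) = 25741*(-1/16311) + 0*(-1/798) = -25741/16311 + 0 = -25741/16311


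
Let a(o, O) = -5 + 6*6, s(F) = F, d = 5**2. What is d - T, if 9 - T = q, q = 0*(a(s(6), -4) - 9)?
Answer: 16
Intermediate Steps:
d = 25
a(o, O) = 31 (a(o, O) = -5 + 36 = 31)
q = 0 (q = 0*(31 - 9) = 0*22 = 0)
T = 9 (T = 9 - 1*0 = 9 + 0 = 9)
d - T = 25 - 1*9 = 25 - 9 = 16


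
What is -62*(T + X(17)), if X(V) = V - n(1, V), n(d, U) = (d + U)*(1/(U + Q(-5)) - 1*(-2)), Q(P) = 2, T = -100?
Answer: 141298/19 ≈ 7436.7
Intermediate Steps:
n(d, U) = (2 + 1/(2 + U))*(U + d) (n(d, U) = (d + U)*(1/(U + 2) - 1*(-2)) = (U + d)*(1/(2 + U) + 2) = (U + d)*(2 + 1/(2 + U)) = (2 + 1/(2 + U))*(U + d))
X(V) = V - (5 + 2*V² + 7*V)/(2 + V) (X(V) = V - (2*V² + 5*V + 5*1 + 2*V*1)/(2 + V) = V - (2*V² + 5*V + 5 + 2*V)/(2 + V) = V - (5 + 2*V² + 7*V)/(2 + V))
-62*(T + X(17)) = -62*(-100 + (-5 - 1*17² - 5*17)/(2 + 17)) = -62*(-100 + (-5 - 1*289 - 85)/19) = -62*(-100 + (-5 - 289 - 85)/19) = -62*(-100 + (1/19)*(-379)) = -62*(-100 - 379/19) = -62*(-2279/19) = 141298/19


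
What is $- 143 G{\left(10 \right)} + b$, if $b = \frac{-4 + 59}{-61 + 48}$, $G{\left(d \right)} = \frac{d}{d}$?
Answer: $- \frac{1914}{13} \approx -147.23$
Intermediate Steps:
$G{\left(d \right)} = 1$
$b = - \frac{55}{13}$ ($b = \frac{55}{-13} = 55 \left(- \frac{1}{13}\right) = - \frac{55}{13} \approx -4.2308$)
$- 143 G{\left(10 \right)} + b = \left(-143\right) 1 - \frac{55}{13} = -143 - \frac{55}{13} = - \frac{1914}{13}$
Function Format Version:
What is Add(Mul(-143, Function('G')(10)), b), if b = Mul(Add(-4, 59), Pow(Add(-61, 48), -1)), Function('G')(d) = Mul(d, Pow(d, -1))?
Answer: Rational(-1914, 13) ≈ -147.23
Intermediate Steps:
Function('G')(d) = 1
b = Rational(-55, 13) (b = Mul(55, Pow(-13, -1)) = Mul(55, Rational(-1, 13)) = Rational(-55, 13) ≈ -4.2308)
Add(Mul(-143, Function('G')(10)), b) = Add(Mul(-143, 1), Rational(-55, 13)) = Add(-143, Rational(-55, 13)) = Rational(-1914, 13)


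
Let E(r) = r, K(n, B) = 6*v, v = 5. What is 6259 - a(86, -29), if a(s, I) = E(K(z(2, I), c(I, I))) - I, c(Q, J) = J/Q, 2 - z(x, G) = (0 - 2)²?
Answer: 6200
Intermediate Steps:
z(x, G) = -2 (z(x, G) = 2 - (0 - 2)² = 2 - 1*(-2)² = 2 - 1*4 = 2 - 4 = -2)
K(n, B) = 30 (K(n, B) = 6*5 = 30)
a(s, I) = 30 - I
6259 - a(86, -29) = 6259 - (30 - 1*(-29)) = 6259 - (30 + 29) = 6259 - 1*59 = 6259 - 59 = 6200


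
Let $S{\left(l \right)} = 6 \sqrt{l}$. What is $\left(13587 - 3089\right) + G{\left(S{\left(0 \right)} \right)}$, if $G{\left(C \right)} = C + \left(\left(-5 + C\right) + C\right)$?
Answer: $10493$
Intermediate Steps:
$G{\left(C \right)} = -5 + 3 C$ ($G{\left(C \right)} = C + \left(-5 + 2 C\right) = -5 + 3 C$)
$\left(13587 - 3089\right) + G{\left(S{\left(0 \right)} \right)} = \left(13587 - 3089\right) - \left(5 - 3 \cdot 6 \sqrt{0}\right) = 10498 - \left(5 - 3 \cdot 6 \cdot 0\right) = 10498 + \left(-5 + 3 \cdot 0\right) = 10498 + \left(-5 + 0\right) = 10498 - 5 = 10493$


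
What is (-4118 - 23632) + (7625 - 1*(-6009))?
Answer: -14116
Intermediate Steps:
(-4118 - 23632) + (7625 - 1*(-6009)) = -27750 + (7625 + 6009) = -27750 + 13634 = -14116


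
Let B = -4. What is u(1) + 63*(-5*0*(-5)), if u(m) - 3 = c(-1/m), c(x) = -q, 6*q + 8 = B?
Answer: 5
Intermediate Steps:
q = -2 (q = -4/3 + (⅙)*(-4) = -4/3 - ⅔ = -2)
c(x) = 2 (c(x) = -1*(-2) = 2)
u(m) = 5 (u(m) = 3 + 2 = 5)
u(1) + 63*(-5*0*(-5)) = 5 + 63*(-5*0*(-5)) = 5 + 63*(0*(-5)) = 5 + 63*0 = 5 + 0 = 5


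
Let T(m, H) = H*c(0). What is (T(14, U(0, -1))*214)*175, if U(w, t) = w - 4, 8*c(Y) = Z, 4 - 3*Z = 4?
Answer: 0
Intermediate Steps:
Z = 0 (Z = 4/3 - ⅓*4 = 4/3 - 4/3 = 0)
c(Y) = 0 (c(Y) = (⅛)*0 = 0)
U(w, t) = -4 + w
T(m, H) = 0 (T(m, H) = H*0 = 0)
(T(14, U(0, -1))*214)*175 = (0*214)*175 = 0*175 = 0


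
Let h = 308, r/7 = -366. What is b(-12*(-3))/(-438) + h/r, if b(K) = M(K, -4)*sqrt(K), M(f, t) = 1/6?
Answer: -1091/8906 ≈ -0.12250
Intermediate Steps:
r = -2562 (r = 7*(-366) = -2562)
M(f, t) = 1/6
b(K) = sqrt(K)/6
b(-12*(-3))/(-438) + h/r = (sqrt(-12*(-3))/6)/(-438) + 308/(-2562) = (sqrt(36)/6)*(-1/438) + 308*(-1/2562) = ((1/6)*6)*(-1/438) - 22/183 = 1*(-1/438) - 22/183 = -1/438 - 22/183 = -1091/8906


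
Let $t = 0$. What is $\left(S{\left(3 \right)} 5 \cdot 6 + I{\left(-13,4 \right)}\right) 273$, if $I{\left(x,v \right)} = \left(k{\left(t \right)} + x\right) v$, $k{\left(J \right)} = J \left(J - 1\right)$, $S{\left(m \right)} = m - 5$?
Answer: $-30576$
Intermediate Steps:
$S{\left(m \right)} = -5 + m$
$k{\left(J \right)} = J \left(-1 + J\right)$
$I{\left(x,v \right)} = v x$ ($I{\left(x,v \right)} = \left(0 \left(-1 + 0\right) + x\right) v = \left(0 \left(-1\right) + x\right) v = \left(0 + x\right) v = x v = v x$)
$\left(S{\left(3 \right)} 5 \cdot 6 + I{\left(-13,4 \right)}\right) 273 = \left(\left(-5 + 3\right) 5 \cdot 6 + 4 \left(-13\right)\right) 273 = \left(\left(-2\right) 5 \cdot 6 - 52\right) 273 = \left(\left(-10\right) 6 - 52\right) 273 = \left(-60 - 52\right) 273 = \left(-112\right) 273 = -30576$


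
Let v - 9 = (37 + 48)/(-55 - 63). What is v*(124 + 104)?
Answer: 111378/59 ≈ 1887.8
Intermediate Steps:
v = 977/118 (v = 9 + (37 + 48)/(-55 - 63) = 9 + 85/(-118) = 9 + 85*(-1/118) = 9 - 85/118 = 977/118 ≈ 8.2797)
v*(124 + 104) = 977*(124 + 104)/118 = (977/118)*228 = 111378/59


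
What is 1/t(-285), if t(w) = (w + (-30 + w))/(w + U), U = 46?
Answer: 239/600 ≈ 0.39833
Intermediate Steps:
t(w) = (-30 + 2*w)/(46 + w) (t(w) = (w + (-30 + w))/(w + 46) = (-30 + 2*w)/(46 + w))
1/t(-285) = 1/(2*(-15 - 285)/(46 - 285)) = 1/(2*(-300)/(-239)) = 1/(2*(-1/239)*(-300)) = 1/(600/239) = 239/600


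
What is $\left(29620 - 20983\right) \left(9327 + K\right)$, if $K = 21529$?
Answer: $266503272$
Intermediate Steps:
$\left(29620 - 20983\right) \left(9327 + K\right) = \left(29620 - 20983\right) \left(9327 + 21529\right) = 8637 \cdot 30856 = 266503272$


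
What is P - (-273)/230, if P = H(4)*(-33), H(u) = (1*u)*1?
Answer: -30087/230 ≈ -130.81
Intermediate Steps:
H(u) = u (H(u) = u*1 = u)
P = -132 (P = 4*(-33) = -132)
P - (-273)/230 = -132 - (-273)/230 = -132 - 1*(-273/230) = -132 + 273/230 = -30087/230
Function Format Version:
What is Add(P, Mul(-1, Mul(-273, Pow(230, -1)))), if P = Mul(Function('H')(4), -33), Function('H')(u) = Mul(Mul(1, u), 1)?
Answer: Rational(-30087, 230) ≈ -130.81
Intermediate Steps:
Function('H')(u) = u (Function('H')(u) = Mul(u, 1) = u)
P = -132 (P = Mul(4, -33) = -132)
Add(P, Mul(-1, Mul(-273, Pow(230, -1)))) = Add(-132, Mul(-1, Mul(-273, Pow(230, -1)))) = Add(-132, Mul(-1, Mul(-273, Rational(1, 230)))) = Add(-132, Mul(-1, Rational(-273, 230))) = Add(-132, Rational(273, 230)) = Rational(-30087, 230)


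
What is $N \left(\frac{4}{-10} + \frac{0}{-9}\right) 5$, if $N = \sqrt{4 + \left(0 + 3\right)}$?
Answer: $- 2 \sqrt{7} \approx -5.2915$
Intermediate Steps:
$N = \sqrt{7}$ ($N = \sqrt{4 + 3} = \sqrt{7} \approx 2.6458$)
$N \left(\frac{4}{-10} + \frac{0}{-9}\right) 5 = \sqrt{7} \left(\frac{4}{-10} + \frac{0}{-9}\right) 5 = \sqrt{7} \left(4 \left(- \frac{1}{10}\right) + 0 \left(- \frac{1}{9}\right)\right) 5 = \sqrt{7} \left(- \frac{2}{5} + 0\right) 5 = \sqrt{7} \left(- \frac{2}{5}\right) 5 = - \frac{2 \sqrt{7}}{5} \cdot 5 = - 2 \sqrt{7}$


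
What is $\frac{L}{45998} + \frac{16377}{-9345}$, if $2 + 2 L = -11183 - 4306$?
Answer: $- \frac{550460629}{286567540} \approx -1.9209$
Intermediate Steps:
$L = - \frac{15491}{2}$ ($L = -1 + \frac{-11183 - 4306}{2} = -1 + \frac{1}{2} \left(-15489\right) = -1 - \frac{15489}{2} = - \frac{15491}{2} \approx -7745.5$)
$\frac{L}{45998} + \frac{16377}{-9345} = - \frac{15491}{2 \cdot 45998} + \frac{16377}{-9345} = \left(- \frac{15491}{2}\right) \frac{1}{45998} + 16377 \left(- \frac{1}{9345}\right) = - \frac{15491}{91996} - \frac{5459}{3115} = - \frac{550460629}{286567540}$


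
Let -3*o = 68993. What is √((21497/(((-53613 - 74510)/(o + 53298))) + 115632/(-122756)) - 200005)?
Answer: I*√28536871612028508263154990/11795900241 ≈ 452.87*I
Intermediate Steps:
o = -68993/3 (o = -⅓*68993 = -68993/3 ≈ -22998.)
√((21497/(((-53613 - 74510)/(o + 53298))) + 115632/(-122756)) - 200005) = √((21497/(((-53613 - 74510)/(-68993/3 + 53298))) + 115632/(-122756)) - 200005) = √((21497/((-128123/90901/3)) + 115632*(-1/122756)) - 200005) = √((21497/((-128123*3/90901)) - 28908/30689) - 200005) = √((21497/(-384369/90901) - 28908/30689) - 200005) = √((21497*(-90901/384369) - 28908/30689) - 200005) = √((-1954098797/384369 - 28908/30689) - 200005) = √(-59980449320185/11795900241 - 200005) = √(-2419219477021390/11795900241) = I*√28536871612028508263154990/11795900241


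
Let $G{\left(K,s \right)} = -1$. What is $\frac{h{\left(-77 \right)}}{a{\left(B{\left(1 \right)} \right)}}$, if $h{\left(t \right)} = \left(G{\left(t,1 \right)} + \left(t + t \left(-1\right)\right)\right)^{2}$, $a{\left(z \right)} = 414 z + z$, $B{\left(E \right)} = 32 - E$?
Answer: $\frac{1}{12865} \approx 7.773 \cdot 10^{-5}$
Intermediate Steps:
$a{\left(z \right)} = 415 z$
$h{\left(t \right)} = 1$ ($h{\left(t \right)} = \left(-1 + \left(t + t \left(-1\right)\right)\right)^{2} = \left(-1 + \left(t - t\right)\right)^{2} = \left(-1 + 0\right)^{2} = \left(-1\right)^{2} = 1$)
$\frac{h{\left(-77 \right)}}{a{\left(B{\left(1 \right)} \right)}} = 1 \frac{1}{415 \left(32 - 1\right)} = 1 \frac{1}{415 \cdot 31} = 1 \cdot \frac{1}{12865} = \frac{1}{12865}$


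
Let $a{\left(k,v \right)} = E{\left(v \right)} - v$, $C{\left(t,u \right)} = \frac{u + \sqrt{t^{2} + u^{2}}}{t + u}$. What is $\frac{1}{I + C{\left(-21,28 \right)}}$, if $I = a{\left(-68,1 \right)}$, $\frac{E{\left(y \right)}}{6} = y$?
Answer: $\frac{1}{14} \approx 0.071429$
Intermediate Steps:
$E{\left(y \right)} = 6 y$
$C{\left(t,u \right)} = \frac{u + \sqrt{t^{2} + u^{2}}}{t + u}$
$a{\left(k,v \right)} = 5 v$ ($a{\left(k,v \right)} = 6 v - v = 5 v$)
$I = 5$ ($I = 5 \cdot 1 = 5$)
$\frac{1}{I + C{\left(-21,28 \right)}} = \frac{1}{5 + \frac{28 + \sqrt{\left(-21\right)^{2} + 28^{2}}}{-21 + 28}} = \frac{1}{5 + \frac{28 + \sqrt{441 + 784}}{7}} = \frac{1}{5 + \frac{28 + \sqrt{1225}}{7}} = \frac{1}{5 + \frac{28 + 35}{7}} = \frac{1}{5 + \frac{1}{7} \cdot 63} = \frac{1}{5 + 9} = \frac{1}{14}$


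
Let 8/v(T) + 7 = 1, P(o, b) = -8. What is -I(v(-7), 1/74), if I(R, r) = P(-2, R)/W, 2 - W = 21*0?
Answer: 4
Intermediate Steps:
v(T) = -4/3 (v(T) = 8/(-7 + 1) = 8/(-6) = 8*(-1/6) = -4/3)
W = 2 (W = 2 - 21*0 = 2 - 1*0 = 2 + 0 = 2)
I(R, r) = -4 (I(R, r) = -8/2 = -8*1/2 = -4)
-I(v(-7), 1/74) = -1*(-4) = 4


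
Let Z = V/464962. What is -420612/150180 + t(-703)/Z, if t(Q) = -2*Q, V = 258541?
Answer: 8172451077989/3235640615 ≈ 2525.8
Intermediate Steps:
Z = 258541/464962 ≈ 0.55605
-420612/150180 + t(-703)/Z = -420612/150180 + (-2*(-703))/(258541/464962) = -420612*1/150180 + 1406*(464962/258541) = -35051/12515 + 653736572/258541 = 8172451077989/3235640615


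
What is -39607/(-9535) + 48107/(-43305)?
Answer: 251296178/82582635 ≈ 3.0430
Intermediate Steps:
-39607/(-9535) + 48107/(-43305) = -39607*(-1/9535) + 48107*(-1/43305) = 39607/9535 - 48107/43305 = 251296178/82582635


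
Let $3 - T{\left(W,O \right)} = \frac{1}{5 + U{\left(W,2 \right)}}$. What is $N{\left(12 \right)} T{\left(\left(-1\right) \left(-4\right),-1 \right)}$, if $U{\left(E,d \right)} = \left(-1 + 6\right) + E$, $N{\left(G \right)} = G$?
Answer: $\frac{246}{7} \approx 35.143$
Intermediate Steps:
$U{\left(E,d \right)} = 5 + E$
$T{\left(W,O \right)} = 3 - \frac{1}{10 + W}$ ($T{\left(W,O \right)} = 3 - \frac{1}{5 + \left(5 + W\right)} = 3 - \frac{1}{10 + W}$)
$N{\left(12 \right)} T{\left(\left(-1\right) \left(-4\right),-1 \right)} = 12 \frac{29 + 3 \left(\left(-1\right) \left(-4\right)\right)}{10 - -4} = 12 \frac{29 + 3 \cdot 4}{10 + 4} = 12 \frac{29 + 12}{14} = 12 \cdot \frac{1}{14} \cdot 41 = 12 \cdot \frac{41}{14} = \frac{246}{7}$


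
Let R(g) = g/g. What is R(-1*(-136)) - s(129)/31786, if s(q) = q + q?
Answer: 15764/15893 ≈ 0.99188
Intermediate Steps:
R(g) = 1
s(q) = 2*q
R(-1*(-136)) - s(129)/31786 = 1 - 2*129/31786 = 1 - 258/31786 = 1 - 1*129/15893 = 1 - 129/15893 = 15764/15893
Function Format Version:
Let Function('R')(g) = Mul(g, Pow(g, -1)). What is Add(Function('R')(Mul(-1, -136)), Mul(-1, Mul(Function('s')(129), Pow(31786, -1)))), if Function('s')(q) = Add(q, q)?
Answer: Rational(15764, 15893) ≈ 0.99188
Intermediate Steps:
Function('R')(g) = 1
Function('s')(q) = Mul(2, q)
Add(Function('R')(Mul(-1, -136)), Mul(-1, Mul(Function('s')(129), Pow(31786, -1)))) = Add(1, Mul(-1, Mul(Mul(2, 129), Pow(31786, -1)))) = Add(1, Mul(-1, Mul(258, Rational(1, 31786)))) = Add(1, Mul(-1, Rational(129, 15893))) = Add(1, Rational(-129, 15893)) = Rational(15764, 15893)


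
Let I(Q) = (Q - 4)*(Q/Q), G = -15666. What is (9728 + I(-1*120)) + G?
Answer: -6062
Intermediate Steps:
I(Q) = -4 + Q (I(Q) = (-4 + Q)*1 = -4 + Q)
(9728 + I(-1*120)) + G = (9728 + (-4 - 1*120)) - 15666 = (9728 + (-4 - 120)) - 15666 = (9728 - 124) - 15666 = 9604 - 15666 = -6062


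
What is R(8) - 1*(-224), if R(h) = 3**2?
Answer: 233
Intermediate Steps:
R(h) = 9
R(8) - 1*(-224) = 9 - 1*(-224) = 9 + 224 = 233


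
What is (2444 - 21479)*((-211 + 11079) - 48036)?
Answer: 707492880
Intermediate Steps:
(2444 - 21479)*((-211 + 11079) - 48036) = -19035*(10868 - 48036) = -19035*(-37168) = 707492880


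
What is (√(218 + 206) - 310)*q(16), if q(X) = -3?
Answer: 930 - 6*√106 ≈ 868.23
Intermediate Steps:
(√(218 + 206) - 310)*q(16) = (√(218 + 206) - 310)*(-3) = (√424 - 310)*(-3) = (2*√106 - 310)*(-3) = (-310 + 2*√106)*(-3) = 930 - 6*√106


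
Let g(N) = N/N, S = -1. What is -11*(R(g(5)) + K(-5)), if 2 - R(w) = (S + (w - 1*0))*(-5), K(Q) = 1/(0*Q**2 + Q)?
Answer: -99/5 ≈ -19.800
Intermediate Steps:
g(N) = 1
K(Q) = 1/Q (K(Q) = 1/(0 + Q) = 1/Q)
R(w) = -3 + 5*w (R(w) = 2 - (-1 + (w - 1*0))*(-5) = 2 - (-1 + (w + 0))*(-5) = 2 - (-1 + w)*(-5) = 2 - (5 - 5*w) = 2 + (-5 + 5*w) = -3 + 5*w)
-11*(R(g(5)) + K(-5)) = -11*((-3 + 5*1) + 1/(-5)) = -11*((-3 + 5) - 1/5) = -11*(2 - 1/5) = -11*9/5 = -99/5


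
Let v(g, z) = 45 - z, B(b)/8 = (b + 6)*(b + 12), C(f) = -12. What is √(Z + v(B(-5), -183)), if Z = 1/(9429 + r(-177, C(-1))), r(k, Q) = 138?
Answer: √2318697451/3189 ≈ 15.100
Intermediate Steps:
B(b) = 8*(6 + b)*(12 + b) (B(b) = 8*((b + 6)*(b + 12)) = 8*((6 + b)*(12 + b)) = 8*(6 + b)*(12 + b))
Z = 1/9567 (Z = 1/(9429 + 138) = 1/9567 ≈ 0.00010453)
√(Z + v(B(-5), -183)) = √(1/9567 + (45 - 1*(-183))) = √(1/9567 + (45 + 183)) = √(1/9567 + 228) = √(2181277/9567) = √2318697451/3189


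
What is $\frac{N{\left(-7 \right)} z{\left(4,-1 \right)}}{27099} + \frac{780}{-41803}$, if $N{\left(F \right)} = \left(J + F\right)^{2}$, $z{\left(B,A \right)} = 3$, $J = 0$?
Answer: $- \frac{4997393}{377606499} \approx -0.013234$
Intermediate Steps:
$N{\left(F \right)} = F^{2}$ ($N{\left(F \right)} = \left(0 + F\right)^{2} = F^{2}$)
$\frac{N{\left(-7 \right)} z{\left(4,-1 \right)}}{27099} + \frac{780}{-41803} = \frac{\left(-7\right)^{2} \cdot 3}{27099} + \frac{780}{-41803} = 49 \cdot 3 \cdot \frac{1}{27099} + 780 \left(- \frac{1}{41803}\right) = 147 \cdot \frac{1}{27099} - \frac{780}{41803} = \frac{49}{9033} - \frac{780}{41803} = - \frac{4997393}{377606499}$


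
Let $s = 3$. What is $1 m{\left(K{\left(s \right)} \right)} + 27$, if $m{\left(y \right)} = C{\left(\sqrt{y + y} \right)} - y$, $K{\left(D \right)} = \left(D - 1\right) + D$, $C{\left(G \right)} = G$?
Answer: $22 + \sqrt{10} \approx 25.162$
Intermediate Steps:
$K{\left(D \right)} = -1 + 2 D$ ($K{\left(D \right)} = \left(-1 + D\right) + D = -1 + 2 D$)
$m{\left(y \right)} = - y + \sqrt{2} \sqrt{y}$ ($m{\left(y \right)} = \sqrt{y + y} - y = \sqrt{2 y} - y = \sqrt{2} \sqrt{y} - y = - y + \sqrt{2} \sqrt{y}$)
$1 m{\left(K{\left(s \right)} \right)} + 27 = 1 \left(- (-1 + 2 \cdot 3) + \sqrt{2} \sqrt{-1 + 2 \cdot 3}\right) + 27 = 1 \left(- (-1 + 6) + \sqrt{2} \sqrt{-1 + 6}\right) + 27 = 1 \left(\left(-1\right) 5 + \sqrt{2} \sqrt{5}\right) + 27 = 1 \left(-5 + \sqrt{10}\right) + 27 = \left(-5 + \sqrt{10}\right) + 27 = 22 + \sqrt{10}$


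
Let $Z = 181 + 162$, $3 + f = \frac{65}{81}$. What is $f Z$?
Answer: $- \frac{61054}{81} \approx -753.75$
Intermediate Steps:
$f = - \frac{178}{81}$ ($f = -3 + \frac{65}{81} = - \frac{178}{81} \approx -2.1975$)
$Z = 343$
$f Z = \left(- \frac{178}{81}\right) 343 = - \frac{61054}{81}$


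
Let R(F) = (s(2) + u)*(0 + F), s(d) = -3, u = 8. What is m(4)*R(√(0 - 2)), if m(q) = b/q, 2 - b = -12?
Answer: 35*I*√2/2 ≈ 24.749*I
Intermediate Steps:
b = 14 (b = 2 - 1*(-12) = 2 + 12 = 14)
m(q) = 14/q
R(F) = 5*F (R(F) = (-3 + 8)*(0 + F) = 5*F)
m(4)*R(√(0 - 2)) = (14/4)*(5*√(0 - 2)) = (14*(¼))*(5*√(-2)) = 7*(5*(I*√2))/2 = 7*(5*I*√2)/2 = 35*I*√2/2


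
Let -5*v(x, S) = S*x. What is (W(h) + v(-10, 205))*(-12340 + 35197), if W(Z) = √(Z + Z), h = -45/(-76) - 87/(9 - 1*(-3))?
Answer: 9371370 + 1203*I*√4807 ≈ 9.3714e+6 + 83407.0*I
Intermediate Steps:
v(x, S) = -S*x/5
h = -253/38 (h = -45*(-1/76) - 87/(9 + 3) = 45/76 - 87/12 = 45/76 - 87*1/12 = 45/76 - 29/4 = -253/38 ≈ -6.6579)
W(Z) = √2*√Z (W(Z) = √(2*Z) = √2*√Z)
(W(h) + v(-10, 205))*(-12340 + 35197) = (√2*√(-253/38) - ⅕*205*(-10))*(-12340 + 35197) = (√2*(I*√9614/38) + 410)*22857 = (I*√4807/19 + 410)*22857 = (410 + I*√4807/19)*22857 = 9371370 + 1203*I*√4807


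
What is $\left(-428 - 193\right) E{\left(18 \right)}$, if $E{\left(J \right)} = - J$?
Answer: $11178$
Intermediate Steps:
$\left(-428 - 193\right) E{\left(18 \right)} = \left(-428 - 193\right) \left(\left(-1\right) 18\right) = \left(-621\right) \left(-18\right) = 11178$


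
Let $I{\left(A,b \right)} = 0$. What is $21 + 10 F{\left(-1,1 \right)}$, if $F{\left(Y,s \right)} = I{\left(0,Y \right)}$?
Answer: $21$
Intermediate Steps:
$F{\left(Y,s \right)} = 0$
$21 + 10 F{\left(-1,1 \right)} = 21 + 10 \cdot 0 = 21 + 0 = 21$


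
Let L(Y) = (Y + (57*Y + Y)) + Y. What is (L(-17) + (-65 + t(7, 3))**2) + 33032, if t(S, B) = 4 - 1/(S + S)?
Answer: 7005377/196 ≈ 35742.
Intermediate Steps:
t(S, B) = 4 - 1/(2*S)
L(Y) = 60*Y (L(Y) = (Y + 58*Y) + Y = 59*Y + Y = 60*Y)
(L(-17) + (-65 + t(7, 3))**2) + 33032 = (60*(-17) + (-65 + (4 - 1/2/7))**2) + 33032 = (-1020 + (-65 + (4 - 1/2*1/7))**2) + 33032 = (-1020 + (-65 + (4 - 1/14))**2) + 33032 = (-1020 + (-65 + 55/14)**2) + 33032 = (-1020 + (-855/14)**2) + 33032 = (-1020 + 731025/196) + 33032 = 531105/196 + 33032 = 7005377/196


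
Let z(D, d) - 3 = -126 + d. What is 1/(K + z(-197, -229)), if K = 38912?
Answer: 1/38560 ≈ 2.5934e-5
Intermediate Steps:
z(D, d) = -123 + d (z(D, d) = 3 + (-126 + d) = -123 + d)
1/(K + z(-197, -229)) = 1/(38912 + (-123 - 229)) = 1/(38912 - 352) = 1/38560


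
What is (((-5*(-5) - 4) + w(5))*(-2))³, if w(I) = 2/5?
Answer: -9800344/125 ≈ -78403.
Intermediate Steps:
w(I) = ⅖ (w(I) = 2*(⅕) = ⅖)
(((-5*(-5) - 4) + w(5))*(-2))³ = (((-5*(-5) - 4) + ⅖)*(-2))³ = (((25 - 4) + ⅖)*(-2))³ = ((21 + ⅖)*(-2))³ = ((107/5)*(-2))³ = (-214/5)³ = -9800344/125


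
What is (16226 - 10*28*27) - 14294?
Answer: -5628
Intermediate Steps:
(16226 - 10*28*27) - 14294 = (16226 - 280*27) - 14294 = (16226 - 7560) - 14294 = 8666 - 14294 = -5628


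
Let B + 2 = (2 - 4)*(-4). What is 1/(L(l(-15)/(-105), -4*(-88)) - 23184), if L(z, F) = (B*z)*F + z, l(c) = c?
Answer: -7/160175 ≈ -4.3702e-5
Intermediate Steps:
B = 6 (B = -2 + (2 - 4)*(-4) = -2 - 2*(-4) = -2 + 8 = 6)
L(z, F) = z + 6*F*z (L(z, F) = (6*z)*F + z = 6*F*z + z = z + 6*F*z)
1/(L(l(-15)/(-105), -4*(-88)) - 23184) = 1/((-15/(-105))*(1 + 6*(-4*(-88))) - 23184) = 1/((-15*(-1/105))*(1 + 6*352) - 23184) = 1/((1 + 2112)/7 - 23184) = 1/((⅐)*2113 - 23184) = 1/(2113/7 - 23184) = 1/(-160175/7) = -7/160175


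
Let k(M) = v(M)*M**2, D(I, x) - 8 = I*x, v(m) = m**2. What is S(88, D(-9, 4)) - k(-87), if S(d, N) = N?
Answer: -57289789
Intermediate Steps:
D(I, x) = 8 + I*x
k(M) = M**4 (k(M) = M**2*M**2 = M**4)
S(88, D(-9, 4)) - k(-87) = (8 - 9*4) - 1*(-87)**4 = (8 - 36) - 1*57289761 = -28 - 57289761 = -57289789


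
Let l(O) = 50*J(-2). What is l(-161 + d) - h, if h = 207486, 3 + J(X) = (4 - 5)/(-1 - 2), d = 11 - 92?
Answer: -622858/3 ≈ -2.0762e+5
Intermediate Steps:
d = -81
J(X) = -8/3 (J(X) = -3 + (4 - 5)/(-1 - 2) = -3 - 1/(-3) = -3 - 1*(-1/3) = -3 + 1/3 = -8/3)
l(O) = -400/3 (l(O) = 50*(-8/3) = -400/3)
l(-161 + d) - h = -400/3 - 1*207486 = -400/3 - 207486 = -622858/3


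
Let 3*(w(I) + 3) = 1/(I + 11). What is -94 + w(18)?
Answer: -8438/87 ≈ -96.989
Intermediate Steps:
w(I) = -3 + 1/(3*(11 + I)) (w(I) = -3 + 1/(3*(I + 11)) = -3 + 1/(3*(11 + I)))
-94 + w(18) = -94 + (-98 - 9*18)/(3*(11 + 18)) = -94 + (⅓)*(-98 - 162)/29 = -94 + (⅓)*(1/29)*(-260) = -94 - 260/87 = -8438/87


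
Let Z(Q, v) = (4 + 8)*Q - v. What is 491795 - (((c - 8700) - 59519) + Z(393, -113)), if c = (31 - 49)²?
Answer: 554861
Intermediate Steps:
c = 324 (c = (-18)² = 324)
Z(Q, v) = -v + 12*Q (Z(Q, v) = 12*Q - v = -v + 12*Q)
491795 - (((c - 8700) - 59519) + Z(393, -113)) = 491795 - (((324 - 8700) - 59519) + (-1*(-113) + 12*393)) = 491795 - ((-8376 - 59519) + (113 + 4716)) = 491795 - (-67895 + 4829) = 491795 - 1*(-63066) = 491795 + 63066 = 554861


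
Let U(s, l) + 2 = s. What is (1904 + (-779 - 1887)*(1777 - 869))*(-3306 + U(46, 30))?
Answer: 7890203888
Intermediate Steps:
U(s, l) = -2 + s
(1904 + (-779 - 1887)*(1777 - 869))*(-3306 + U(46, 30)) = (1904 + (-779 - 1887)*(1777 - 869))*(-3306 + (-2 + 46)) = (1904 - 2666*908)*(-3306 + 44) = (1904 - 2420728)*(-3262) = -2418824*(-3262) = 7890203888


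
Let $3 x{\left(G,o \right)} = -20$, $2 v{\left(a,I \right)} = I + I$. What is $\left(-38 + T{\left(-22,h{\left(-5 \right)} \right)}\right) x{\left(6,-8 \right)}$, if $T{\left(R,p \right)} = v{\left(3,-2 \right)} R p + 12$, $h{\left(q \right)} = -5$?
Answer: $1640$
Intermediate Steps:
$v{\left(a,I \right)} = I$ ($v{\left(a,I \right)} = \frac{I + I}{2} = \frac{2 I}{2} = I$)
$x{\left(G,o \right)} = - \frac{20}{3}$ ($x{\left(G,o \right)} = \frac{1}{3} \left(-20\right) = - \frac{20}{3}$)
$T{\left(R,p \right)} = 12 - 2 R p$ ($T{\left(R,p \right)} = - 2 R p + 12 = 12 - 2 R p$)
$\left(-38 + T{\left(-22,h{\left(-5 \right)} \right)}\right) x{\left(6,-8 \right)} = \left(-38 + \left(12 - \left(-44\right) \left(-5\right)\right)\right) \left(- \frac{20}{3}\right) = \left(-38 + \left(12 - 220\right)\right) \left(- \frac{20}{3}\right) = \left(-38 - 208\right) \left(- \frac{20}{3}\right) = \left(-246\right) \left(- \frac{20}{3}\right) = 1640$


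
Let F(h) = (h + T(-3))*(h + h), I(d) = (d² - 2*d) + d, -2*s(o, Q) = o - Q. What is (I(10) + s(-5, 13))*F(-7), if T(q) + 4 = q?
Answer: 19404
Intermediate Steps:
s(o, Q) = Q/2 - o/2 (s(o, Q) = -(o - Q)/2 = Q/2 - o/2)
T(q) = -4 + q
I(d) = d² - d
F(h) = 2*h*(-7 + h) (F(h) = (h + (-4 - 3))*(h + h) = (h - 7)*(2*h) = (-7 + h)*(2*h) = 2*h*(-7 + h))
(I(10) + s(-5, 13))*F(-7) = (10*(-1 + 10) + ((½)*13 - ½*(-5)))*(2*(-7)*(-7 - 7)) = (10*9 + (13/2 + 5/2))*(2*(-7)*(-14)) = (90 + 9)*196 = 99*196 = 19404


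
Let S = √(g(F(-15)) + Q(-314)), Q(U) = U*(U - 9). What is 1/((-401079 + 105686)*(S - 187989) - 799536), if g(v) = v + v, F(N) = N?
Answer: 55529835141/3083553743622415556873 + 1181572*√6337/3083553743622415556873 ≈ 1.8039e-11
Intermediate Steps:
Q(U) = U*(-9 + U)
g(v) = 2*v
S = 4*√6337 (S = √(2*(-15) - 314*(-9 - 314)) = √(-30 - 314*(-323)) = √(-30 + 101422) = √101392 = 4*√6337 ≈ 318.42)
1/((-401079 + 105686)*(S - 187989) - 799536) = 1/((-401079 + 105686)*(4*√6337 - 187989) - 799536) = 1/(-295393*(-187989 + 4*√6337) - 799536) = 1/((55530634677 - 1181572*√6337) - 799536) = 1/(55529835141 - 1181572*√6337)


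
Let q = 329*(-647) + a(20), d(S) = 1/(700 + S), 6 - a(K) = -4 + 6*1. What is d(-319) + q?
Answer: -81099278/381 ≈ -2.1286e+5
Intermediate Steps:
a(K) = 4 (a(K) = 6 - (-4 + 6*1) = 6 - (-4 + 6) = 6 - 1*2 = 6 - 2 = 4)
q = -212859 (q = 329*(-647) + 4 = -212863 + 4 = -212859)
d(-319) + q = 1/(700 - 319) - 212859 = 1/381 - 212859 = -81099278/381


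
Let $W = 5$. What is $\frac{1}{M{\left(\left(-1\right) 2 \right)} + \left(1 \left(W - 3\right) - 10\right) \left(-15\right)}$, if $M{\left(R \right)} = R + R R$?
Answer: $\frac{1}{122} \approx 0.0081967$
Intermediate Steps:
$M{\left(R \right)} = R + R^{2}$
$\frac{1}{M{\left(\left(-1\right) 2 \right)} + \left(1 \left(W - 3\right) - 10\right) \left(-15\right)} = \frac{1}{\left(-1\right) 2 \left(1 - 2\right) + \left(1 \left(5 - 3\right) - 10\right) \left(-15\right)} = \frac{1}{- 2 \left(1 - 2\right) + \left(1 \cdot 2 - 10\right) \left(-15\right)} = \frac{1}{\left(-2\right) \left(-1\right) + \left(2 - 10\right) \left(-15\right)} = \frac{1}{2 - -120} = \frac{1}{2 + 120} = \frac{1}{122}$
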